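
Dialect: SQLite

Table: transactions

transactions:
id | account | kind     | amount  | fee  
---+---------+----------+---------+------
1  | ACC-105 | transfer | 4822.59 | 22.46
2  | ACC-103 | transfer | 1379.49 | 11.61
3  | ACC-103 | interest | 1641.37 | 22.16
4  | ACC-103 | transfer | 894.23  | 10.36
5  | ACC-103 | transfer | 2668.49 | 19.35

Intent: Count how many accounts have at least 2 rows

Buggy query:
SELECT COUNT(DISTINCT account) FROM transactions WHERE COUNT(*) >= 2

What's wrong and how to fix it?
Bug: COUNT(*) cannot appear in WHERE; the per-group count doesn't exist yet

Fix: Group first with HAVING COUNT(*) >= 2, then COUNT the resulting groups

Corrected query:
SELECT COUNT(*) FROM (SELECT account FROM transactions GROUP BY account HAVING COUNT(*) >= 2)

Result:
COUNT(*)
--------
1       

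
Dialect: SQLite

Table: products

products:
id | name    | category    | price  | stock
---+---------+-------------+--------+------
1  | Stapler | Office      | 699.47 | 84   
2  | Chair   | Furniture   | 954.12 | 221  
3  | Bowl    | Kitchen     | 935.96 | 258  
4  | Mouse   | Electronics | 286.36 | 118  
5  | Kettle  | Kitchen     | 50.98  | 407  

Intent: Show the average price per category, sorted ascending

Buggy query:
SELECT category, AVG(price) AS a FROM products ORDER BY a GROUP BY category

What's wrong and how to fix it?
Bug: ORDER BY appears before GROUP BY; SQL clause order requires GROUP BY first

Fix: Reorder: SELECT … FROM … GROUP BY … ORDER BY …

Corrected query:
SELECT category, AVG(price) AS a FROM products GROUP BY category ORDER BY a

Result:
category    | a     
------------+-------
Electronics | 286.36
Kitchen     | 493.47
Office      | 699.47
Furniture   | 954.12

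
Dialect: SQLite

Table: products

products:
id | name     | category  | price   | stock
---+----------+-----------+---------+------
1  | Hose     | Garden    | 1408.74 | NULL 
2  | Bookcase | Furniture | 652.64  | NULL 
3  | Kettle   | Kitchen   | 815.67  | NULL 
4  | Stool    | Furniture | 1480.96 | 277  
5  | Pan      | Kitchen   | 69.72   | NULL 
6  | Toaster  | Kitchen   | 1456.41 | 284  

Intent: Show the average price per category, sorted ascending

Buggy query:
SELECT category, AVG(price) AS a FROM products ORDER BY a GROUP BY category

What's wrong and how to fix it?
Bug: ORDER BY appears before GROUP BY; SQL clause order requires GROUP BY first

Fix: Reorder: SELECT … FROM … GROUP BY … ORDER BY …

Corrected query:
SELECT category, AVG(price) AS a FROM products GROUP BY category ORDER BY a

Result:
category  | a      
----------+--------
Kitchen   | 780.6  
Furniture | 1066.8 
Garden    | 1408.74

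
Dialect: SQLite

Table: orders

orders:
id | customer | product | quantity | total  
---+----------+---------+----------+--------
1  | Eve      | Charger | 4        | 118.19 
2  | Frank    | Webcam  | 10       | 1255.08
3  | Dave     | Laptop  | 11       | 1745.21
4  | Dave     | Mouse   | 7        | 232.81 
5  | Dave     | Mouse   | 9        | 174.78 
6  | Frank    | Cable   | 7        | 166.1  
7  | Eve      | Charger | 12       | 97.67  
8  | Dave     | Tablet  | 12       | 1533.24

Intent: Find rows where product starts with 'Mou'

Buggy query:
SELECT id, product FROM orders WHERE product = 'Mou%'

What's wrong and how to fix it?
Bug: Wildcards only work with LIKE; '=' treats '%' as a literal character

Fix: Replace '=' with LIKE so 'Mou%' is treated as a pattern

Corrected query:
SELECT id, product FROM orders WHERE product LIKE 'Mou%'

Result:
id | product
---+--------
4  | Mouse  
5  | Mouse  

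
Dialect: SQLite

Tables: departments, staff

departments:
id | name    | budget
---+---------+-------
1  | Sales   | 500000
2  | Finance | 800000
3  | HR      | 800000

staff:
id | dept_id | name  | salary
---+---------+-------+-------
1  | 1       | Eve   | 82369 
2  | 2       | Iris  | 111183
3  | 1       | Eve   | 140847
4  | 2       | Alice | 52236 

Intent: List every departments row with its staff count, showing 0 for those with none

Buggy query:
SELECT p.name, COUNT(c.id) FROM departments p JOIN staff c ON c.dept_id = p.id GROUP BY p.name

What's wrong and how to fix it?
Bug: An inner join excludes parents with zero children

Fix: Switch to LEFT JOIN to retain unmatched parent rows

Corrected query:
SELECT p.name, COUNT(c.id) FROM departments p LEFT JOIN staff c ON c.dept_id = p.id GROUP BY p.name

Result:
name    | COUNT(c.id)
--------+------------
Finance | 2          
HR      | 0          
Sales   | 2          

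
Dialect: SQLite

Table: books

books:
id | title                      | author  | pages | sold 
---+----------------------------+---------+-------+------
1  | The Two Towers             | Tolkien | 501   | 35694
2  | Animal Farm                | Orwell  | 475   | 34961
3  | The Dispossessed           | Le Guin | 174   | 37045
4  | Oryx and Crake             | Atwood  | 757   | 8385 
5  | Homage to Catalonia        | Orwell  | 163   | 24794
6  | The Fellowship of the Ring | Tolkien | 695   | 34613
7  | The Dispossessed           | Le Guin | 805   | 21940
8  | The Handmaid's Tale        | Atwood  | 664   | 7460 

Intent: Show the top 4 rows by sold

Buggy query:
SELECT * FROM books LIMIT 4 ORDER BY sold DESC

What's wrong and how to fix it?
Bug: LIMIT must come after ORDER BY

Fix: Swap the clauses: ORDER BY first, then LIMIT

Corrected query:
SELECT * FROM books ORDER BY sold DESC LIMIT 4

Result:
id | title                      | author  | pages | sold 
---+----------------------------+---------+-------+------
3  | The Dispossessed           | Le Guin | 174   | 37045
1  | The Two Towers             | Tolkien | 501   | 35694
2  | Animal Farm                | Orwell  | 475   | 34961
6  | The Fellowship of the Ring | Tolkien | 695   | 34613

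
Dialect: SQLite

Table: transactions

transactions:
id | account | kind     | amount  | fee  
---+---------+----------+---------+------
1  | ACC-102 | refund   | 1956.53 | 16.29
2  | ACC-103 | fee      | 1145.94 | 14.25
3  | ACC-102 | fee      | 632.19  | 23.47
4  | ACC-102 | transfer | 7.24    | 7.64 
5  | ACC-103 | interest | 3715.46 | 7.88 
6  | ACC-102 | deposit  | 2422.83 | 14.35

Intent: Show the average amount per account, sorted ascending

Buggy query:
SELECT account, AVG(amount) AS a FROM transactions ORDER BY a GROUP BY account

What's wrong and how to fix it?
Bug: ORDER BY appears before GROUP BY; SQL clause order requires GROUP BY first

Fix: Move ORDER BY to the end, after GROUP BY

Corrected query:
SELECT account, AVG(amount) AS a FROM transactions GROUP BY account ORDER BY a

Result:
account | a        
--------+----------
ACC-102 | 1254.6975
ACC-103 | 2430.7   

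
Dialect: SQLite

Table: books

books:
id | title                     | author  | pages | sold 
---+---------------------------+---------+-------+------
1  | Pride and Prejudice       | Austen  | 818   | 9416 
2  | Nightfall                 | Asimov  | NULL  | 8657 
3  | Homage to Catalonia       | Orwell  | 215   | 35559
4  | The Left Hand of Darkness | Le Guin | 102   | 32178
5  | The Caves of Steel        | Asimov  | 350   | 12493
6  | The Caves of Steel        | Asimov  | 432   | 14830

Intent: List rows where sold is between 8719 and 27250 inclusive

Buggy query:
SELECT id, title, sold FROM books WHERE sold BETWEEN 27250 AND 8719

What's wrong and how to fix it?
Bug: The bounds are reversed; BETWEEN a AND b requires a <= b to match anything

Fix: Write BETWEEN 8719 AND 27250

Corrected query:
SELECT id, title, sold FROM books WHERE sold BETWEEN 8719 AND 27250

Result:
id | title               | sold 
---+---------------------+------
1  | Pride and Prejudice | 9416 
5  | The Caves of Steel  | 12493
6  | The Caves of Steel  | 14830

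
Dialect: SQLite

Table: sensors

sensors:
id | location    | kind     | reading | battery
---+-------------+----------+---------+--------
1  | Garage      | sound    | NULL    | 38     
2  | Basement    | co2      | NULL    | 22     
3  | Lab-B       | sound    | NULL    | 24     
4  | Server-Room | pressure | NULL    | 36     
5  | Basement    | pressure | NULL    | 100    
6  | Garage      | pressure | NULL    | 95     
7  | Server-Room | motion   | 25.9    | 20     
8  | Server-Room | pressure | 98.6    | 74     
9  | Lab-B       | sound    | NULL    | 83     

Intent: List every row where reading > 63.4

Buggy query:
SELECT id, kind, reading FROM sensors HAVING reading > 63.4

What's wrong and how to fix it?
Bug: HAVING filters the output of aggregation, but this query has no GROUP BY and no aggregate functions, so SQLite rejects it (HAVING clause on a non-aggregate query); the condition here is per row

Fix: Use WHERE for row-level filtering

Corrected query:
SELECT id, kind, reading FROM sensors WHERE reading > 63.4

Result:
id | kind     | reading
---+----------+--------
8  | pressure | 98.6   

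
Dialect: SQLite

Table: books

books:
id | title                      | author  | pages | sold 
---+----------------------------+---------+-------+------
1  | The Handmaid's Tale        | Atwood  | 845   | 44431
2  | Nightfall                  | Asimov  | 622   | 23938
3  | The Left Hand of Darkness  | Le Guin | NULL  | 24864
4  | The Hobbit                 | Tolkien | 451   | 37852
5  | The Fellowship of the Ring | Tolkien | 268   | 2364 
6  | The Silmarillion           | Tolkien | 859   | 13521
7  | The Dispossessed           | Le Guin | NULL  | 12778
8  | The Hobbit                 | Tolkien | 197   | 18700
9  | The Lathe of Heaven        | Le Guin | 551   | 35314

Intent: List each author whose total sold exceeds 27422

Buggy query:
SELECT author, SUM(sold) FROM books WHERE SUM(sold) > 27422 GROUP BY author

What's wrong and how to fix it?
Bug: SUM(sold) is an aggregate, but WHERE filters rows before aggregation

Fix: Move the aggregate condition to a HAVING clause

Corrected query:
SELECT author, SUM(sold) FROM books GROUP BY author HAVING SUM(sold) > 27422

Result:
author  | SUM(sold)
--------+----------
Atwood  | 44431    
Le Guin | 72956    
Tolkien | 72437    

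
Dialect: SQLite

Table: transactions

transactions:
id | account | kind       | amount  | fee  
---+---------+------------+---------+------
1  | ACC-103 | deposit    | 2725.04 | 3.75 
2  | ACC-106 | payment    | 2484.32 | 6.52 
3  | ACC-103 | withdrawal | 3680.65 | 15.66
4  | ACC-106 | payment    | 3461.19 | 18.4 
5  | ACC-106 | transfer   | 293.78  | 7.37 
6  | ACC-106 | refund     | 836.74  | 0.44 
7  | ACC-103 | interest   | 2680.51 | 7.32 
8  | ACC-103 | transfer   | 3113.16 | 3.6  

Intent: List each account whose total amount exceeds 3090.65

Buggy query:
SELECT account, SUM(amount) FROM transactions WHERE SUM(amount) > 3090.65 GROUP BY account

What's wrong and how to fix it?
Bug: SUM(amount) is an aggregate, but WHERE filters rows before aggregation

Fix: Use HAVING (which filters groups after aggregation) instead of WHERE

Corrected query:
SELECT account, SUM(amount) FROM transactions GROUP BY account HAVING SUM(amount) > 3090.65

Result:
account | SUM(amount)
--------+------------
ACC-103 | 12199.36   
ACC-106 | 7076.03    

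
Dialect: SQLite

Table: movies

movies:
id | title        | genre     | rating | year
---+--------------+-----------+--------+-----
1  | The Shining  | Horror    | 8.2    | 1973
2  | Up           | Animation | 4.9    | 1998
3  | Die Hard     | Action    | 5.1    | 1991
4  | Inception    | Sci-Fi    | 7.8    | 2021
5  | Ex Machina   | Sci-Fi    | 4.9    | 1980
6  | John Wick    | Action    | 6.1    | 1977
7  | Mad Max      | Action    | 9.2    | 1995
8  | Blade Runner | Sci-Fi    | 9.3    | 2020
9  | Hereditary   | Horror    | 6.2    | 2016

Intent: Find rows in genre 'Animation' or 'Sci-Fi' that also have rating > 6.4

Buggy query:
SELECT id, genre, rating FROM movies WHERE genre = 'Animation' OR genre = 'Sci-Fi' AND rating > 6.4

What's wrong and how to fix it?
Bug: AND binds tighter than OR, so this parses as genre = 'Animation' OR (genre = 'Sci-Fi' AND rating > 6.4)

Fix: Group the OR with parentheses (or use IN), then AND the threshold

Corrected query:
SELECT id, genre, rating FROM movies WHERE (genre = 'Animation' OR genre = 'Sci-Fi') AND rating > 6.4

Result:
id | genre  | rating
---+--------+-------
4  | Sci-Fi | 7.8   
8  | Sci-Fi | 9.3   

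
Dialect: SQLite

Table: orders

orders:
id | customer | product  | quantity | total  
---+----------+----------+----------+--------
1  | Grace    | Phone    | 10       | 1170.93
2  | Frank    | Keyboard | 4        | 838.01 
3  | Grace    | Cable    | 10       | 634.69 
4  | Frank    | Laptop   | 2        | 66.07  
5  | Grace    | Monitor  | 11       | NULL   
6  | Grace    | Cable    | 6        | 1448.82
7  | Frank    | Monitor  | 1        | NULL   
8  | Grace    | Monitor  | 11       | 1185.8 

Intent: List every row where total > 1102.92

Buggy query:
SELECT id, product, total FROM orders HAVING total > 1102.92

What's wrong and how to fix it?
Bug: This is a non-aggregate query (no GROUP BY, no aggregates), so in SQLite the HAVING clause is invalid here; a row-level condition belongs in WHERE

Fix: Replace HAVING with WHERE since the condition applies to individual rows

Corrected query:
SELECT id, product, total FROM orders WHERE total > 1102.92

Result:
id | product | total  
---+---------+--------
1  | Phone   | 1170.93
6  | Cable   | 1448.82
8  | Monitor | 1185.8 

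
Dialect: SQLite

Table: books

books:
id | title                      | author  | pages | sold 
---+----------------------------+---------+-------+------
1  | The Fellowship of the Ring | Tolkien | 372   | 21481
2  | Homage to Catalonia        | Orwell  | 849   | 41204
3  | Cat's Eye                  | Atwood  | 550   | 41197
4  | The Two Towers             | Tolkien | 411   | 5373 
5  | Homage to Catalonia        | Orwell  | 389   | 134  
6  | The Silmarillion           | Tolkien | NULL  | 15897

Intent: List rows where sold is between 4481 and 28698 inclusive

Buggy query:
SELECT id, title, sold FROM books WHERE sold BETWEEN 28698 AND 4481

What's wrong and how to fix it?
Bug: The bounds are reversed; BETWEEN a AND b requires a <= b to match anything

Fix: Swap the bounds so the smaller value comes first

Corrected query:
SELECT id, title, sold FROM books WHERE sold BETWEEN 4481 AND 28698

Result:
id | title                      | sold 
---+----------------------------+------
1  | The Fellowship of the Ring | 21481
4  | The Two Towers             | 5373 
6  | The Silmarillion           | 15897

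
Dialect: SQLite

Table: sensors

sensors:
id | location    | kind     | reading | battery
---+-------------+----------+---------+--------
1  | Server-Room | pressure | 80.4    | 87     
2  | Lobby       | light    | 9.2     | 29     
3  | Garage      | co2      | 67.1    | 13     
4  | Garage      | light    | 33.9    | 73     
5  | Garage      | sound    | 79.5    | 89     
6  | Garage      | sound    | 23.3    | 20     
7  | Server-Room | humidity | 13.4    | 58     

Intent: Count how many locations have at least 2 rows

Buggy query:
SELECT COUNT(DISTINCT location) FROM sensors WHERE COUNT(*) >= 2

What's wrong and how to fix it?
Bug: WHERE filters individual rows, not groups, so a group-level COUNT is invalid there

Fix: Group first with HAVING COUNT(*) >= 2, then COUNT the resulting groups

Corrected query:
SELECT COUNT(*) FROM (SELECT location FROM sensors GROUP BY location HAVING COUNT(*) >= 2)

Result:
COUNT(*)
--------
2       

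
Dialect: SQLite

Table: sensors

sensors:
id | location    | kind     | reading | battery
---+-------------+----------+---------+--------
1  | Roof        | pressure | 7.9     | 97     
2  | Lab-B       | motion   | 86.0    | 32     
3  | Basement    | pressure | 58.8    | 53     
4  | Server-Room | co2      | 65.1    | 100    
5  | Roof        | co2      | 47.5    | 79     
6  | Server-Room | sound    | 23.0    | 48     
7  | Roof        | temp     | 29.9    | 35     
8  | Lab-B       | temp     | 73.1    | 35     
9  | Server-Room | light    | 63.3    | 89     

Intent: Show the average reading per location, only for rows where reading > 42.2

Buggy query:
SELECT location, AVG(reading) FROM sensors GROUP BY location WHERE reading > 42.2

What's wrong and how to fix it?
Bug: Row-level WHERE must come before GROUP BY in the clause order

Fix: Move the WHERE clause before GROUP BY

Corrected query:
SELECT location, AVG(reading) FROM sensors WHERE reading > 42.2 GROUP BY location

Result:
location    | AVG(reading)
------------+-------------
Basement    | 58.8        
Lab-B       | 79.55       
Roof        | 47.5        
Server-Room | 64.2        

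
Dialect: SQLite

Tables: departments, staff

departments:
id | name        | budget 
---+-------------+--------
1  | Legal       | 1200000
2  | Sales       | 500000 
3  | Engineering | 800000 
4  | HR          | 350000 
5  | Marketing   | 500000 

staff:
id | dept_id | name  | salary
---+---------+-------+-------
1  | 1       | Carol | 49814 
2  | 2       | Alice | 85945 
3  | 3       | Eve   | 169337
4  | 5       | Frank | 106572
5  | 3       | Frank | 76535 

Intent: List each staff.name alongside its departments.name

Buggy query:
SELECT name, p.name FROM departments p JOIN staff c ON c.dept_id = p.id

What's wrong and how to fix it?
Bug: 'name' exists in both joined tables, so the database can't tell which one is meant

Fix: Qualify the column with its table alias (c.name)

Corrected query:
SELECT c.name, p.name FROM departments p JOIN staff c ON c.dept_id = p.id

Result:
name  | name       
------+------------
Carol | Legal      
Alice | Sales      
Eve   | Engineering
Frank | Marketing  
Frank | Engineering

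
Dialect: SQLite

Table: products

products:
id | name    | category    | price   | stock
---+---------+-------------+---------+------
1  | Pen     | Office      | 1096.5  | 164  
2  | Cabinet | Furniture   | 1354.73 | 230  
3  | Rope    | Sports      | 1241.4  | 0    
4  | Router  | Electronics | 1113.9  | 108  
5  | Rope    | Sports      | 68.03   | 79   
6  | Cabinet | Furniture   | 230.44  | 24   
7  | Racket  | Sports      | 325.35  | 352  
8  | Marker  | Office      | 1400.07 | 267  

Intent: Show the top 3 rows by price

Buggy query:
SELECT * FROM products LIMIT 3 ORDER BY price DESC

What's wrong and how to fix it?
Bug: LIMIT must come after ORDER BY

Fix: Swap the clauses: ORDER BY first, then LIMIT

Corrected query:
SELECT * FROM products ORDER BY price DESC LIMIT 3

Result:
id | name    | category  | price   | stock
---+---------+-----------+---------+------
8  | Marker  | Office    | 1400.07 | 267  
2  | Cabinet | Furniture | 1354.73 | 230  
3  | Rope    | Sports    | 1241.4  | 0    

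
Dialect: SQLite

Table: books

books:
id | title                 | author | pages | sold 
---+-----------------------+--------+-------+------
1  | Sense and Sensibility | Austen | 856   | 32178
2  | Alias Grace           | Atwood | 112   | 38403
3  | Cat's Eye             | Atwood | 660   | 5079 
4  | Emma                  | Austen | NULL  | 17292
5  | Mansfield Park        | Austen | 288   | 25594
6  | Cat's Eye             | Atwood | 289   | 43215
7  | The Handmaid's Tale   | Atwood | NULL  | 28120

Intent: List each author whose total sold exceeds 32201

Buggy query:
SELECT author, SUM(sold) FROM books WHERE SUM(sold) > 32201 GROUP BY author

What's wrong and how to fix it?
Bug: Aggregate functions cannot appear in a WHERE clause

Fix: Move the aggregate condition to a HAVING clause

Corrected query:
SELECT author, SUM(sold) FROM books GROUP BY author HAVING SUM(sold) > 32201

Result:
author | SUM(sold)
-------+----------
Atwood | 114817   
Austen | 75064    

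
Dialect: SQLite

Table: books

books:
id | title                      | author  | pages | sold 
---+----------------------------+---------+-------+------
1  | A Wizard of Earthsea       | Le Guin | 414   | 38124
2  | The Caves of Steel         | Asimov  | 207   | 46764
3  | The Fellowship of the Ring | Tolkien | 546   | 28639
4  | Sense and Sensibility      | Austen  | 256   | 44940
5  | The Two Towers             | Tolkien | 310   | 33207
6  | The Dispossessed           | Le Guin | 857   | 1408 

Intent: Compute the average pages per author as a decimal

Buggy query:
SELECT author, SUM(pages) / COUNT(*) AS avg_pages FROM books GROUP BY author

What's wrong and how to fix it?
Bug: SUM(pages) and COUNT(*) are both integers; the division truncates the fractional part

Fix: Multiply by 1.0 (or CAST to REAL) to force floating-point division

Corrected query:
SELECT author, SUM(pages) * 1.0 / COUNT(*) AS avg_pages FROM books GROUP BY author

Result:
author  | avg_pages
--------+----------
Asimov  | 207      
Austen  | 256      
Le Guin | 635.5    
Tolkien | 428      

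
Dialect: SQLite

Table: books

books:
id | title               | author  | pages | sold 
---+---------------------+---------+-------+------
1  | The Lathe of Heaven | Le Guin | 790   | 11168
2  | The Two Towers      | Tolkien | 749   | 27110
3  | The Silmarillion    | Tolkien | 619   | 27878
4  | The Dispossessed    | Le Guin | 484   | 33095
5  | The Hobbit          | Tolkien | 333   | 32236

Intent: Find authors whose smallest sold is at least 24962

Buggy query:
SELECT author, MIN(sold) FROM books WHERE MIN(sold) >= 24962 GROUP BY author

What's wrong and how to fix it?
Bug: MIN() in WHERE is a misuse of aggregate

Fix: Use HAVING for the per-group MIN condition

Corrected query:
SELECT author, MIN(sold) FROM books GROUP BY author HAVING MIN(sold) >= 24962

Result:
author  | MIN(sold)
--------+----------
Tolkien | 27110    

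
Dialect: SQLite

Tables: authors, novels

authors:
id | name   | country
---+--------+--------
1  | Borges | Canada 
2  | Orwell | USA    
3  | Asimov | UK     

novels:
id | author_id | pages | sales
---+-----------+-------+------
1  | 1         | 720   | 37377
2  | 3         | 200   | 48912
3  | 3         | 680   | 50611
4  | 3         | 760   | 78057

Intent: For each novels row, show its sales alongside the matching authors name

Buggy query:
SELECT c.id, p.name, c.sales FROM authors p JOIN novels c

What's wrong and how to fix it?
Bug: Missing join condition: each novels row is matched to all authors rows instead of just its own

Fix: Add ON c.author_id = p.id to the JOIN

Corrected query:
SELECT c.id, p.name, c.sales FROM authors p JOIN novels c ON c.author_id = p.id

Result:
id | name   | sales
---+--------+------
1  | Borges | 37377
2  | Asimov | 48912
3  | Asimov | 50611
4  | Asimov | 78057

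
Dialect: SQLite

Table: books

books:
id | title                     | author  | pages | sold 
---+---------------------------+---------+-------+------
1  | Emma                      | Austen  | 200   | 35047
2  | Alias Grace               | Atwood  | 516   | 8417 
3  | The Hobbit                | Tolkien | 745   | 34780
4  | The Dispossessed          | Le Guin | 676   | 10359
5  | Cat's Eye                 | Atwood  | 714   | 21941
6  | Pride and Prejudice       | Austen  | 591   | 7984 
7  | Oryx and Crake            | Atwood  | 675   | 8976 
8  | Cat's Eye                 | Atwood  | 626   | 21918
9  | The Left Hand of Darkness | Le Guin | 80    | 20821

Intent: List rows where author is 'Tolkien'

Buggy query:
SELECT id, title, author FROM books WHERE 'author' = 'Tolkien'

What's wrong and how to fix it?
Bug: 'author' in single quotes is a string literal, not the column; the comparison is literal-vs-literal and never true

Fix: Reference the column as author without single quotes

Corrected query:
SELECT id, title, author FROM books WHERE author = 'Tolkien'

Result:
id | title      | author 
---+------------+--------
3  | The Hobbit | Tolkien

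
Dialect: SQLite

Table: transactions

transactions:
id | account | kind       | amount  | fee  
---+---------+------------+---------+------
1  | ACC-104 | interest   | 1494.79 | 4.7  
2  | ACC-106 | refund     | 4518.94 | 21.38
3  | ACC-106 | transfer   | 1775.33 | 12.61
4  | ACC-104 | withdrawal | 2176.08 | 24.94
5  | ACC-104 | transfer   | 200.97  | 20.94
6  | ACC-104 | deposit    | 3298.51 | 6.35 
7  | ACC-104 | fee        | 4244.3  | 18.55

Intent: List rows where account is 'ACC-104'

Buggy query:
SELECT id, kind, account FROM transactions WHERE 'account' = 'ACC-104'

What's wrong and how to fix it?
Bug: Single quotes denote string literals in SQL; the column name is being compared as a constant string

Fix: Reference the column as account without single quotes

Corrected query:
SELECT id, kind, account FROM transactions WHERE account = 'ACC-104'

Result:
id | kind       | account
---+------------+--------
1  | interest   | ACC-104
4  | withdrawal | ACC-104
5  | transfer   | ACC-104
6  | deposit    | ACC-104
7  | fee        | ACC-104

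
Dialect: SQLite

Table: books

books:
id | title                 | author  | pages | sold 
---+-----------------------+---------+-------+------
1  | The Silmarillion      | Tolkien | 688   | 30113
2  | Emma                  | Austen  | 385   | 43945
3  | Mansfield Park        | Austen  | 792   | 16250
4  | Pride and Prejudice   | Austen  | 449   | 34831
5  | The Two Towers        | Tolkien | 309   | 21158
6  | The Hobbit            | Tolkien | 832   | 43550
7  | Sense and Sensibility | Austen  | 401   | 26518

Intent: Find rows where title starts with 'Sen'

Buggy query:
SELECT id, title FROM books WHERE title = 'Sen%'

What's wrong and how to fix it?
Bug: Wildcards only work with LIKE; '=' treats '%' as a literal character

Fix: Replace '=' with LIKE so 'Sen%' is treated as a pattern

Corrected query:
SELECT id, title FROM books WHERE title LIKE 'Sen%'

Result:
id | title                
---+----------------------
7  | Sense and Sensibility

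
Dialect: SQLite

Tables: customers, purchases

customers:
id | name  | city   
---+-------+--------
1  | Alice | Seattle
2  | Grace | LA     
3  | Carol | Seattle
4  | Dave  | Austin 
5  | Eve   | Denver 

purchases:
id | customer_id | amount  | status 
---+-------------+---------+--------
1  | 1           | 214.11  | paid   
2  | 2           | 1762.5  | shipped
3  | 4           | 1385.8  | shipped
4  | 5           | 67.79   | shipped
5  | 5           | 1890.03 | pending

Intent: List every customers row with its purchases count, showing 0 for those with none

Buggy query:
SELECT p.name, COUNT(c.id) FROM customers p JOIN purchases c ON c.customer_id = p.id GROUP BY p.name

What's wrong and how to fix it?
Bug: An inner join excludes parents with zero children

Fix: Switch to LEFT JOIN to retain unmatched parent rows

Corrected query:
SELECT p.name, COUNT(c.id) FROM customers p LEFT JOIN purchases c ON c.customer_id = p.id GROUP BY p.name

Result:
name  | COUNT(c.id)
------+------------
Alice | 1          
Carol | 0          
Dave  | 1          
Eve   | 2          
Grace | 1          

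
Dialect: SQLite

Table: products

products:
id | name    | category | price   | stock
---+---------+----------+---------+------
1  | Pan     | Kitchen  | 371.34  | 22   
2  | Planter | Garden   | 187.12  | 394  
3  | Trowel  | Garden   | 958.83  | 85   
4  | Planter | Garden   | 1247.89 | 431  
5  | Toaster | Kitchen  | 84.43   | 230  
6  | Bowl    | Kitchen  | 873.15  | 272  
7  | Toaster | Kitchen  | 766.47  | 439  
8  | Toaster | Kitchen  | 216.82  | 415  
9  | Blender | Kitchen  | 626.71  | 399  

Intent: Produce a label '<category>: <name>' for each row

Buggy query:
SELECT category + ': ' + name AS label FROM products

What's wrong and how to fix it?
Bug: '+' is numeric addition; on text columns SQLite converts them to 0 instead of concatenating

Fix: Use the || operator for string concatenation

Corrected query:
SELECT category || ': ' || name AS label FROM products

Result:
label           
----------------
Kitchen: Pan    
Garden: Planter 
Garden: Trowel  
Garden: Planter 
Kitchen: Toaster
Kitchen: Bowl   
Kitchen: Toaster
Kitchen: Toaster
Kitchen: Blender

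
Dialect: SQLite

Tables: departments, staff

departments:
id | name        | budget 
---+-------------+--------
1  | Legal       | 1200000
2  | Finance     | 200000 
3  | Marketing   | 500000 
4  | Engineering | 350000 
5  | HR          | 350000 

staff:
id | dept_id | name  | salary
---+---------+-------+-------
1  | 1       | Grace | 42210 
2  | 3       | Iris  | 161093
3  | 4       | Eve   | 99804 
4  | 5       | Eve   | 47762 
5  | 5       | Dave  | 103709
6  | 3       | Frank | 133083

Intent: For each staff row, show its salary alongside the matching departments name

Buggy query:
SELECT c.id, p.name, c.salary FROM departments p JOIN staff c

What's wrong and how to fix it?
Bug: Missing join condition: each staff row is matched to all departments rows instead of just its own

Fix: Add ON c.dept_id = p.id to the JOIN

Corrected query:
SELECT c.id, p.name, c.salary FROM departments p JOIN staff c ON c.dept_id = p.id

Result:
id | name        | salary
---+-------------+-------
1  | Legal       | 42210 
2  | Marketing   | 161093
3  | Engineering | 99804 
4  | HR          | 47762 
5  | HR          | 103709
6  | Marketing   | 133083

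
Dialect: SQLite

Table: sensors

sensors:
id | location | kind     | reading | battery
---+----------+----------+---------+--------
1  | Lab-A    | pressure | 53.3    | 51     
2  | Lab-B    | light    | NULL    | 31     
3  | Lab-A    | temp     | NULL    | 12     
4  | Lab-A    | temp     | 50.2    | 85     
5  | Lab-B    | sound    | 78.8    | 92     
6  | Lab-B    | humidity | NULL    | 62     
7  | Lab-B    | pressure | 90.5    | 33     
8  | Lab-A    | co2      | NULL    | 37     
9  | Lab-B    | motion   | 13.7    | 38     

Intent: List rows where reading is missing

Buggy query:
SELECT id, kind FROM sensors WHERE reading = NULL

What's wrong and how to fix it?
Bug: Comparing to NULL with '=' never matches; NULL = NULL is unknown, not true

Fix: Use IS NULL to test for NULL

Corrected query:
SELECT id, kind FROM sensors WHERE reading IS NULL

Result:
id | kind    
---+---------
2  | light   
3  | temp    
6  | humidity
8  | co2     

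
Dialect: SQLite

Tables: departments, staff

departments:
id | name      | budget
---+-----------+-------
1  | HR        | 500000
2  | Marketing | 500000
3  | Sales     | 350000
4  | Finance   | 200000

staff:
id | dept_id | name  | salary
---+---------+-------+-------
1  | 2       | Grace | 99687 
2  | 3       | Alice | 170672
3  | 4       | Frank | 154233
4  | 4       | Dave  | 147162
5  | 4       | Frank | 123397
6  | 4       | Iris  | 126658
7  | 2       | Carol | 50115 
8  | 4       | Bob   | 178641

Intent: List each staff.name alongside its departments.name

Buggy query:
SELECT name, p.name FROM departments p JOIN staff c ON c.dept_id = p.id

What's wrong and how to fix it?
Bug: 'name' exists in both joined tables, so the database can't tell which one is meant

Fix: Qualify the column with its table alias (c.name)

Corrected query:
SELECT c.name, p.name FROM departments p JOIN staff c ON c.dept_id = p.id

Result:
name  | name     
------+----------
Grace | Marketing
Alice | Sales    
Frank | Finance  
Dave  | Finance  
Frank | Finance  
Iris  | Finance  
Carol | Marketing
Bob   | Finance  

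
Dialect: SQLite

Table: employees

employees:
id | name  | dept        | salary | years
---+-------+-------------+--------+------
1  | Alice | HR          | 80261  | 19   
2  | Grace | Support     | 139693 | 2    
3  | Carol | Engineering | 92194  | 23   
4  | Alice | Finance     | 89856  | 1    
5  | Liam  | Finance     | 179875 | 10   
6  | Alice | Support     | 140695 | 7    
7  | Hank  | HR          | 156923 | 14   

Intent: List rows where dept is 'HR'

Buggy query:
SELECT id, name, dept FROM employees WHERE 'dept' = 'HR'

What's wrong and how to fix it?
Bug: 'dept' in single quotes is a string literal, not the column; the comparison is literal-vs-literal and never true

Fix: Reference the column as dept without single quotes

Corrected query:
SELECT id, name, dept FROM employees WHERE dept = 'HR'

Result:
id | name  | dept
---+-------+-----
1  | Alice | HR  
7  | Hank  | HR  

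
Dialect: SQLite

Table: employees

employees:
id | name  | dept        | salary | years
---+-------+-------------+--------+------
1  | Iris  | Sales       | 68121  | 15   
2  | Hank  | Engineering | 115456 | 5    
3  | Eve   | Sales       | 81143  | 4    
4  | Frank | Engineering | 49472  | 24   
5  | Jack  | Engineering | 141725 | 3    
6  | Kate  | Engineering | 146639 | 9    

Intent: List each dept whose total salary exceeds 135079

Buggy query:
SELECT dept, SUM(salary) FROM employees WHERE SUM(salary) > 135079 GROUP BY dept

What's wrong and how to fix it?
Bug: SUM(salary) is an aggregate, but WHERE filters rows before aggregation

Fix: Move the aggregate condition to a HAVING clause

Corrected query:
SELECT dept, SUM(salary) FROM employees GROUP BY dept HAVING SUM(salary) > 135079

Result:
dept        | SUM(salary)
------------+------------
Engineering | 453292     
Sales       | 149264     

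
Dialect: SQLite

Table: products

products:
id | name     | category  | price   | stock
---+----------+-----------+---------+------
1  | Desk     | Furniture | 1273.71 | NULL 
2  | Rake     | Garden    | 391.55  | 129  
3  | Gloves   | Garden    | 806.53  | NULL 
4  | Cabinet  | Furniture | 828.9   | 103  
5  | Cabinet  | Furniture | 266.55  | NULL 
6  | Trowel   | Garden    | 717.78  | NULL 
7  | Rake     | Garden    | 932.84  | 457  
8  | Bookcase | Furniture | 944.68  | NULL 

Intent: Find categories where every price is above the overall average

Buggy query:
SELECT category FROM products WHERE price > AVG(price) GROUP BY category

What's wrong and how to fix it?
Bug: WHERE evaluates per row before aggregation, so AVG() is unavailable

Fix: Use a subquery for AVG and a HAVING MIN(...) filter so the condition holds for every row in the group

Corrected query:
SELECT category FROM products GROUP BY category HAVING MIN(price) > (SELECT AVG(price) FROM products)

Result:
(no rows)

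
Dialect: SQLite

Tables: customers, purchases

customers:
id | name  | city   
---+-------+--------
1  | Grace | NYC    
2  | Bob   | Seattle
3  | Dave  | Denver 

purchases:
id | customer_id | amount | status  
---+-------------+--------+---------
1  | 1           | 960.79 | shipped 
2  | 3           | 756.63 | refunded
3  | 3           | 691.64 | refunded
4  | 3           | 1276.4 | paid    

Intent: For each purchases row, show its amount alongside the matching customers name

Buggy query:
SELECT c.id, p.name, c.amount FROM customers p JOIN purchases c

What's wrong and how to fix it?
Bug: JOIN with no ON clause produces a cartesian product; every purchases row pairs with every customers row

Fix: Add ON c.customer_id = p.id to the JOIN

Corrected query:
SELECT c.id, p.name, c.amount FROM customers p JOIN purchases c ON c.customer_id = p.id

Result:
id | name  | amount
---+-------+-------
1  | Grace | 960.79
2  | Dave  | 756.63
3  | Dave  | 691.64
4  | Dave  | 1276.4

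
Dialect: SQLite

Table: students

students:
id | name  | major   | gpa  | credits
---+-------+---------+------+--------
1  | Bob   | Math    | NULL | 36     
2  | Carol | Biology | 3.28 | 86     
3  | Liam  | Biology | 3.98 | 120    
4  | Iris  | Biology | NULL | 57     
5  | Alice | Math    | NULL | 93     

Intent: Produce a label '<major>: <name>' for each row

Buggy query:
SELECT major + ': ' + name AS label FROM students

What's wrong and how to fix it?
Bug: SQLite uses || for string concatenation; + coerces text to numbers (yielding 0)

Fix: Replace + with || to concatenate text

Corrected query:
SELECT major || ': ' || name AS label FROM students

Result:
label         
--------------
Math: Bob     
Biology: Carol
Biology: Liam 
Biology: Iris 
Math: Alice   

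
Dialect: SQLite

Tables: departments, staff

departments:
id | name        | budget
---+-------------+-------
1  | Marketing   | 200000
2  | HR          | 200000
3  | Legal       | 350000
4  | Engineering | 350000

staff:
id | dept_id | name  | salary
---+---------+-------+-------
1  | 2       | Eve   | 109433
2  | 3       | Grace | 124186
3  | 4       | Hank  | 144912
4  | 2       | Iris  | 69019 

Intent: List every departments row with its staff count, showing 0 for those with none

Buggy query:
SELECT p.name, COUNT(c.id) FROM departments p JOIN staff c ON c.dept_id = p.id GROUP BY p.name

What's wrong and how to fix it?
Bug: INNER JOIN drops departments rows that have no matching staff rows

Fix: Switch to LEFT JOIN to retain unmatched parent rows

Corrected query:
SELECT p.name, COUNT(c.id) FROM departments p LEFT JOIN staff c ON c.dept_id = p.id GROUP BY p.name

Result:
name        | COUNT(c.id)
------------+------------
Engineering | 1          
HR          | 2          
Legal       | 1          
Marketing   | 0          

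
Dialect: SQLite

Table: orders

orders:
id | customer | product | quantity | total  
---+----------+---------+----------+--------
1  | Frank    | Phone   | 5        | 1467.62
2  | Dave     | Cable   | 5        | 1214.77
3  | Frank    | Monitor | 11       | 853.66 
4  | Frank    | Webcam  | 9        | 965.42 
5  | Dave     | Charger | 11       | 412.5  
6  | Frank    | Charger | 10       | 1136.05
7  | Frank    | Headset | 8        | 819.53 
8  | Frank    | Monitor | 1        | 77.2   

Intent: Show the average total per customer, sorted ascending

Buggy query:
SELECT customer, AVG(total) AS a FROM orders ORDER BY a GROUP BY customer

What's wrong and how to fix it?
Bug: ORDER BY appears before GROUP BY; SQL clause order requires GROUP BY first

Fix: Reorder: SELECT … FROM … GROUP BY … ORDER BY …

Corrected query:
SELECT customer, AVG(total) AS a FROM orders GROUP BY customer ORDER BY a

Result:
customer | a      
---------+--------
Dave     | 813.635
Frank    | 886.58 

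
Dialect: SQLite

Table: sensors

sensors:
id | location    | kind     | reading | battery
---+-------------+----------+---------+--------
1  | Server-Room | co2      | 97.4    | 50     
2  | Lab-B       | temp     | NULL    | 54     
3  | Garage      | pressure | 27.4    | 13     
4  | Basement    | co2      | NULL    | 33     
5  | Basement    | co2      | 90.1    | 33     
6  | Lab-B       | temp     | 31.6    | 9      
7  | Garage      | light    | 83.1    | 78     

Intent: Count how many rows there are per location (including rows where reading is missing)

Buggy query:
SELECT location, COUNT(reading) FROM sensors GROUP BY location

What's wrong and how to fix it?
Bug: COUNT(column) counts non-NULL values only; rows with NULL reading aren't counted

Fix: Use COUNT(*) to count all rows regardless of NULL

Corrected query:
SELECT location, COUNT(*) FROM sensors GROUP BY location

Result:
location    | COUNT(*)
------------+---------
Basement    | 2       
Garage      | 2       
Lab-B       | 2       
Server-Room | 1       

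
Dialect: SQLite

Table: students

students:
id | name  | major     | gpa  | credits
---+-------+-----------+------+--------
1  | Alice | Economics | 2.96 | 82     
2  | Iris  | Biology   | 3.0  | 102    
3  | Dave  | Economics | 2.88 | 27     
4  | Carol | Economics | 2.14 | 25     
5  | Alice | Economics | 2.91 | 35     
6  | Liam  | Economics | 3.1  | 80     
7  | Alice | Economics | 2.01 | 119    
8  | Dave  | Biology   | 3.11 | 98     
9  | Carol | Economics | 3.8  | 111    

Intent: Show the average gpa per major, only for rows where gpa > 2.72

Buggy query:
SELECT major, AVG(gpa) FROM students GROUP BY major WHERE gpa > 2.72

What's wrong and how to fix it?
Bug: WHERE cannot follow GROUP BY

Fix: Move the WHERE clause before GROUP BY

Corrected query:
SELECT major, AVG(gpa) FROM students WHERE gpa > 2.72 GROUP BY major

Result:
major     | AVG(gpa)
----------+---------
Biology   | 3.055   
Economics | 3.13    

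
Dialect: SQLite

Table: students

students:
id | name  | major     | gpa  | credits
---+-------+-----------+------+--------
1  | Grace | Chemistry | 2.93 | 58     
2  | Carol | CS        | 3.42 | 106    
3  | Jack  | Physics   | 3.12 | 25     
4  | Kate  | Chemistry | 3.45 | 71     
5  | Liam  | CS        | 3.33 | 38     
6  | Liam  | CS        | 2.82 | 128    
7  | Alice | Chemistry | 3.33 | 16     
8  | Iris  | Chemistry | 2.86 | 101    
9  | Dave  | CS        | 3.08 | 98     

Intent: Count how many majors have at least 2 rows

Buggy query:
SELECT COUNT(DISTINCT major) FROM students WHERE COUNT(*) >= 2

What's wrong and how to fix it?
Bug: COUNT(*) cannot appear in WHERE; the per-group count doesn't exist yet

Fix: Group first with HAVING COUNT(*) >= 2, then COUNT the resulting groups

Corrected query:
SELECT COUNT(*) FROM (SELECT major FROM students GROUP BY major HAVING COUNT(*) >= 2)

Result:
COUNT(*)
--------
2       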